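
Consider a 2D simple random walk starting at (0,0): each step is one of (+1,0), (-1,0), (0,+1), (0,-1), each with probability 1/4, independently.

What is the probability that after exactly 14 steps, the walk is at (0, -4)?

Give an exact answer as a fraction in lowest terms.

Let h be the number of horizontal steps (so 14-h are vertical). To end at (0,-4) need (h+0)/2 right-steps and ((14-h)-4)/2 up-steps.
Sum over h with 0 ≤ h ≤ 10, h ≡ 0 (mod 2), 14-h ≡ 0 (mod 2):
h=0: C(14,0)·C(0,0)·C(14,5) = 1·1·2002 = 2002
h=2: C(14,2)·C(2,1)·C(12,4) = 91·2·495 = 90090
h=4: C(14,4)·C(4,2)·C(10,3) = 1001·6·120 = 720720
h=6: C(14,6)·C(6,3)·C(8,2) = 3003·20·28 = 1681680
h=8: C(14,8)·C(8,4)·C(6,1) = 3003·70·6 = 1261260
h=10: C(14,10)·C(10,5)·C(4,0) = 1001·252·1 = 252252
Total favorable: 4008004
Total paths: 4^14 = 268435456
P = 4008004/268435456 = 1002001/67108864

Answer: 1002001/67108864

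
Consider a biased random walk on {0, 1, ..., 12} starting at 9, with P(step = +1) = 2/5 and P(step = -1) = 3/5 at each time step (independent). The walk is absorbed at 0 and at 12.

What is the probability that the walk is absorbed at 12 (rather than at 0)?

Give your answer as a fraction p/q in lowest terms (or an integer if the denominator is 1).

Biased walk: p = 2/5, q = 3/5, r = q/p = 3/2
Gambler's ruin: P(hit 12 before 0 | start at 9) = (1 - r^a)/(1 - r^N)
r^9 = 19683/512; r^12 = 531441/4096
P = (1 - 19683/512) / (1 - 531441/4096) = -19171/512 / -527345/4096 = 8072/27755

Answer: 8072/27755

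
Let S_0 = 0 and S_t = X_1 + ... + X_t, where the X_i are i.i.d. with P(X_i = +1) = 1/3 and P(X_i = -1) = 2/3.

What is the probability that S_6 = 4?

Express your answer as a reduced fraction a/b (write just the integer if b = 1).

To reach position 4 after 6 steps: need 5 steps of +1 and 1 step of -1.
Number of such sequences: C(6,5) = 6
Each has probability (1/3)^5 · (2/3)^1 = 2/729
P = 6 · 2/729 = 4/243

Answer: 4/243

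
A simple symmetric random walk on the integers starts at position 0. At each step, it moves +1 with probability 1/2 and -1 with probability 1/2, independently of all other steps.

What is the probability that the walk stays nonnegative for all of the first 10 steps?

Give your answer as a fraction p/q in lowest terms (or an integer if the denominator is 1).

Let f(t,s) = #length-t paths at position s with S_1..S_t all ≥ 0.
f(t,s) = f(t-1,s-1) + f(t-1,s+1) for s ≥ 0; f(t,s) = 0 for s < 0.
t=0: f(0,0)=1
t=1: f(1,1)=1
t=2: f(2,0)=1 f(2,2)=1
t=3: f(3,1)=2 f(3,3)=1
t=4: f(4,0)=2 f(4,2)=3 f(4,4)=1
t=5: f(5,1)=5 f(5,3)=4 f(5,5)=1
t=6: f(6,0)=5 f(6,2)=9 f(6,4)=5 f(6,6)=1
t=7: f(7,1)=14 f(7,3)=14 f(7,5)=6 f(7,7)=1
t=8: f(8,0)=14 f(8,2)=28 f(8,4)=20 f(8,6)=7 f(8,8)=1
t=9: f(9,1)=42 f(9,3)=48 f(9,5)=27 f(9,7)=8 f(9,9)=1
t=10: f(10,0)=42 f(10,2)=90 f(10,4)=75 f(10,6)=35 f(10,8)=9 f(10,10)=1
Σ_s f(10,s) = 252
P = 252/1024 = 63/256

Answer: 63/256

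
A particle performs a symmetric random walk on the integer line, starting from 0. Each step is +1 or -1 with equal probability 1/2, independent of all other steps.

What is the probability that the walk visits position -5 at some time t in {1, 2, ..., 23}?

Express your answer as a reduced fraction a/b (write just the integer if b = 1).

Count via complement. Let g(t,s) = #length-t paths at position s with S_1..S_t all ≠ -5.
g(t,s) = g(t-1,s-1) + g(t-1,s+1) for s ≠ -5; g(t,-5) = 0.
t=0: g(0,0)=1
t=1: g(1,-1)=1 g(1,1)=1
t=2: g(2,-2)=1 g(2,0)=2 g(2,2)=1
t=3: g(3,-3)=1 g(3,-1)=3 g(3,1)=3 g(3,3)=1
t=4: g(4,-4)=1 g(4,-2)=4 g(4,0)=6 g(4,2)=4 g(4,4)=1
t=5: g(5,-3)=5 g(5,-1)=10 g(5,1)=10 g(5,3)=5 g(5,5)=1
t=6: g(6,-4)=5 g(6,-2)=15 g(6,0)=20 g(6,2)=15 g(6,4)=6 g(6,6)=1
t=7: g(7,-3)=20 g(7,-1)=35 g(7,1)=35 g(7,3)=21 g(7,5)=7 g(7,7)=1
t=8: g(8,-4)=20 g(8,-2)=55 g(8,0)=70 g(8,2)=56 g(8,4)=28 g(8,6)=8 g(8,8)=1
t=9: g(9,-3)=75 g(9,-1)=125 g(9,1)=126 g(9,3)=84 g(9,5)=36 g(9,7)=9 g(9,9)=1
t=10: g(10,-4)=75 g(10,-2)=200 g(10,0)=251 g(10,2)=210 g(10,4)=120 g(10,6)=45 g(10,8)=10 g(10,10)=1
t=11: g(11,-3)=275 g(11,-1)=451 g(11,1)=461 g(11,3)=330 g(11,5)=165 g(11,7)=55 g(11,9)=11 g(11,11)=1
t=12: g(12,-4)=275 g(12,-2)=726 g(12,0)=912 g(12,2)=791 g(12,4)=495 g(12,6)=220 g(12,8)=66 g(12,10)=12 g(12,12)=1
t=13: g(13,-3)=1001 g(13,-1)=1638 g(13,1)=1703 g(13,3)=1286 g(13,5)=715 g(13,7)=286 g(13,9)=78 g(13,11)=13 g(13,13)=1
t=14: g(14,-4)=1001 g(14,-2)=2639 g(14,0)=3341 g(14,2)=2989 g(14,4)=2001 g(14,6)=1001 g(14,8)=364 g(14,10)=91 g(14,12)=14 g(14,14)=1
t=15: g(15,-3)=3640 g(15,-1)=5980 g(15,1)=6330 g(15,3)=4990 g(15,5)=3002 g(15,7)=1365 g(15,9)=455 g(15,11)=105 g(15,13)=15 g(15,15)=1
t=16: g(16,-4)=3640 g(16,-2)=9620 g(16,0)=12310 g(16,2)=11320 g(16,4)=7992 g(16,6)=4367 g(16,8)=1820 g(16,10)=560 g(16,12)=120 g(16,14)=16 g(16,16)=1
t=17: g(17,-3)=13260 g(17,-1)=21930 g(17,1)=23630 g(17,3)=19312 g(17,5)=12359 g(17,7)=6187 g(17,9)=2380 g(17,11)=680 g(17,13)=136 g(17,15)=17 g(17,17)=1
t=18: g(18,-4)=13260 g(18,-2)=35190 g(18,0)=45560 g(18,2)=42942 g(18,4)=31671 g(18,6)=18546 g(18,8)=8567 g(18,10)=3060 g(18,12)=816 g(18,14)=153 g(18,16)=18 g(18,18)=1
t=19: g(19,-3)=48450 g(19,-1)=80750 g(19,1)=88502 g(19,3)=74613 g(19,5)=50217 g(19,7)=27113 g(19,9)=11627 g(19,11)=3876 g(19,13)=969 g(19,15)=171 g(19,17)=19 g(19,19)=1
t=20: g(20,-4)=48450 g(20,-2)=129200 g(20,0)=169252 g(20,2)=163115 g(20,4)=124830 g(20,6)=77330 g(20,8)=38740 g(20,10)=15503 g(20,12)=4845 g(20,14)=1140 g(20,16)=190 g(20,18)=20 g(20,20)=1
t=21: g(21,-3)=177650 g(21,-1)=298452 g(21,1)=332367 g(21,3)=287945 g(21,5)=202160 g(21,7)=116070 g(21,9)=54243 g(21,11)=20348 g(21,13)=5985 g(21,15)=1330 g(21,17)=210 g(21,19)=21 g(21,21)=1
t=22: g(22,-4)=177650 g(22,-2)=476102 g(22,0)=630819 g(22,2)=620312 g(22,4)=490105 g(22,6)=318230 g(22,8)=170313 g(22,10)=74591 g(22,12)=26333 g(22,14)=7315 g(22,16)=1540 g(22,18)=231 g(22,20)=22 g(22,22)=1
t=23: g(23,-3)=653752 g(23,-1)=1106921 g(23,1)=1251131 g(23,3)=1110417 g(23,5)=808335 g(23,7)=488543 g(23,9)=244904 g(23,11)=100924 g(23,13)=33648 g(23,15)=8855 g(23,17)=1771 g(23,19)=253 g(23,21)=23 g(23,23)=1
Paths never hitting -5: Σ_s g(23,s) = 5809478
Paths hitting -5: 2^23 - 5809478 = 2579130
P = 2579130/8388608 = 1289565/4194304

Answer: 1289565/4194304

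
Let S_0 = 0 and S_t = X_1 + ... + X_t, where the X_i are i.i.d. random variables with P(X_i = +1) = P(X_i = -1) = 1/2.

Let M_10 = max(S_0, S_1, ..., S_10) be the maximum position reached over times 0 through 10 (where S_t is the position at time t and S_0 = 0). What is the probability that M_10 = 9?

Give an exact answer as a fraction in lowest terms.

Let M_10 = max(S_0,...,S_10). Use the reflection principle: for j ≥ 1, #{paths with M_10 ≥ j} = #{S_10 ≥ j} + #{S_10 ≥ j+1}.
By reflection, #{M_10 ≥ 9} = #{S_10 ≥ 9} + #{S_10 ≥ 10} = 1 + 1 = 2.
#{M_10 ≥ 10} = #{S_10 ≥ 10} + #{S_10 ≥ 11} = 1 + 0 = 1.
#{M_10 = 9} = 2 - 1 = 1.
P(M_10 = 9) = 1/1024 = 1/1024

Answer: 1/1024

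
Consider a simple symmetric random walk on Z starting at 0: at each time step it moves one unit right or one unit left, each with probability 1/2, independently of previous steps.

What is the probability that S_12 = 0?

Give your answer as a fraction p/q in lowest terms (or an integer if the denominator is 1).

To return to 0 after 12 steps: need exactly 6 steps of +1 and 6 of -1.
Favorable paths: C(12,6) = 924
Total paths: 2^12 = 4096
P = 924/4096 = 231/1024

Answer: 231/1024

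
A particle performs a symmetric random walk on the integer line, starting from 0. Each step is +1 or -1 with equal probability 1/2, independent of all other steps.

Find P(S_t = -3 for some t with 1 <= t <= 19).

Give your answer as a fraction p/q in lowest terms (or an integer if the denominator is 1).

Answer: 131975/262144

Derivation:
Count via complement. Let g(t,s) = #length-t paths at position s with S_1..S_t all ≠ -3.
g(t,s) = g(t-1,s-1) + g(t-1,s+1) for s ≠ -3; g(t,-3) = 0.
t=0: g(0,0)=1
t=1: g(1,-1)=1 g(1,1)=1
t=2: g(2,-2)=1 g(2,0)=2 g(2,2)=1
t=3: g(3,-1)=3 g(3,1)=3 g(3,3)=1
t=4: g(4,-2)=3 g(4,0)=6 g(4,2)=4 g(4,4)=1
t=5: g(5,-1)=9 g(5,1)=10 g(5,3)=5 g(5,5)=1
t=6: g(6,-2)=9 g(6,0)=19 g(6,2)=15 g(6,4)=6 g(6,6)=1
t=7: g(7,-1)=28 g(7,1)=34 g(7,3)=21 g(7,5)=7 g(7,7)=1
t=8: g(8,-2)=28 g(8,0)=62 g(8,2)=55 g(8,4)=28 g(8,6)=8 g(8,8)=1
t=9: g(9,-1)=90 g(9,1)=117 g(9,3)=83 g(9,5)=36 g(9,7)=9 g(9,9)=1
t=10: g(10,-2)=90 g(10,0)=207 g(10,2)=200 g(10,4)=119 g(10,6)=45 g(10,8)=10 g(10,10)=1
t=11: g(11,-1)=297 g(11,1)=407 g(11,3)=319 g(11,5)=164 g(11,7)=55 g(11,9)=11 g(11,11)=1
t=12: g(12,-2)=297 g(12,0)=704 g(12,2)=726 g(12,4)=483 g(12,6)=219 g(12,8)=66 g(12,10)=12 g(12,12)=1
t=13: g(13,-1)=1001 g(13,1)=1430 g(13,3)=1209 g(13,5)=702 g(13,7)=285 g(13,9)=78 g(13,11)=13 g(13,13)=1
t=14: g(14,-2)=1001 g(14,0)=2431 g(14,2)=2639 g(14,4)=1911 g(14,6)=987 g(14,8)=363 g(14,10)=91 g(14,12)=14 g(14,14)=1
t=15: g(15,-1)=3432 g(15,1)=5070 g(15,3)=4550 g(15,5)=2898 g(15,7)=1350 g(15,9)=454 g(15,11)=105 g(15,13)=15 g(15,15)=1
t=16: g(16,-2)=3432 g(16,0)=8502 g(16,2)=9620 g(16,4)=7448 g(16,6)=4248 g(16,8)=1804 g(16,10)=559 g(16,12)=120 g(16,14)=16 g(16,16)=1
t=17: g(17,-1)=11934 g(17,1)=18122 g(17,3)=17068 g(17,5)=11696 g(17,7)=6052 g(17,9)=2363 g(17,11)=679 g(17,13)=136 g(17,15)=17 g(17,17)=1
t=18: g(18,-2)=11934 g(18,0)=30056 g(18,2)=35190 g(18,4)=28764 g(18,6)=17748 g(18,8)=8415 g(18,10)=3042 g(18,12)=815 g(18,14)=153 g(18,16)=18 g(18,18)=1
t=19: g(19,-1)=41990 g(19,1)=65246 g(19,3)=63954 g(19,5)=46512 g(19,7)=26163 g(19,9)=11457 g(19,11)=3857 g(19,13)=968 g(19,15)=171 g(19,17)=19 g(19,19)=1
Paths never hitting -3: Σ_s g(19,s) = 260338
Paths hitting -3: 2^19 - 260338 = 263950
P = 263950/524288 = 131975/262144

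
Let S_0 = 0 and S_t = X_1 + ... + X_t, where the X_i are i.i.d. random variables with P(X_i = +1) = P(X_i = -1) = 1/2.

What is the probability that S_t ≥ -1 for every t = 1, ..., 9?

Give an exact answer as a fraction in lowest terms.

Let f(t,s) = #length-t paths at position s with S_1..S_t all ≥ -1.
f(t,s) = f(t-1,s-1) + f(t-1,s+1) for s ≥ -1; f(t,s) = 0 for s < -1.
t=0: f(0,0)=1
t=1: f(1,-1)=1 f(1,1)=1
t=2: f(2,0)=2 f(2,2)=1
t=3: f(3,-1)=2 f(3,1)=3 f(3,3)=1
t=4: f(4,0)=5 f(4,2)=4 f(4,4)=1
t=5: f(5,-1)=5 f(5,1)=9 f(5,3)=5 f(5,5)=1
t=6: f(6,0)=14 f(6,2)=14 f(6,4)=6 f(6,6)=1
t=7: f(7,-1)=14 f(7,1)=28 f(7,3)=20 f(7,5)=7 f(7,7)=1
t=8: f(8,0)=42 f(8,2)=48 f(8,4)=27 f(8,6)=8 f(8,8)=1
t=9: f(9,-1)=42 f(9,1)=90 f(9,3)=75 f(9,5)=35 f(9,7)=9 f(9,9)=1
Σ_s f(9,s) = 252
P = 252/512 = 63/128

Answer: 63/128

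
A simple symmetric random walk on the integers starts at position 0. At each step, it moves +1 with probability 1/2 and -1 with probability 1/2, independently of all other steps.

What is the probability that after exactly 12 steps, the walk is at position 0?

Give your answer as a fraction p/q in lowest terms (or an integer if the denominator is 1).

Answer: 231/1024

Derivation:
To return to 0 after 12 steps: need exactly 6 steps of +1 and 6 of -1.
Favorable paths: C(12,6) = 924
Total paths: 2^12 = 4096
P = 924/4096 = 231/1024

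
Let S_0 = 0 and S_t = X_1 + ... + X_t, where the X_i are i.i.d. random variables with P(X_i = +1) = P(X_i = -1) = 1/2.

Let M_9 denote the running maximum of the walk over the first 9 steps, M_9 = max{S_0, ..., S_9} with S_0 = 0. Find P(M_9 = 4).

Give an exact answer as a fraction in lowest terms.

Answer: 9/128

Derivation:
Let M_9 = max(S_0,...,S_9). Use the reflection principle: for j ≥ 1, #{paths with M_9 ≥ j} = #{S_9 ≥ j} + #{S_9 ≥ j+1}.
By reflection, #{M_9 ≥ 4} = #{S_9 ≥ 4} + #{S_9 ≥ 5} = 46 + 46 = 92.
#{M_9 ≥ 5} = #{S_9 ≥ 5} + #{S_9 ≥ 6} = 46 + 10 = 56.
#{M_9 = 4} = 92 - 56 = 36.
P(M_9 = 4) = 36/512 = 9/128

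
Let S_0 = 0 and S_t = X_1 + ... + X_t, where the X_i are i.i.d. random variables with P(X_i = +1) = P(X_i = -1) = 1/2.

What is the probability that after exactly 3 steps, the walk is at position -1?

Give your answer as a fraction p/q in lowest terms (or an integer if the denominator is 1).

To reach position -1 after 3 steps: need 1 step of +1 and 2 of -1.
Favorable paths: C(3,1) = 3
Total paths: 2^3 = 8
P = 3/8 = 3/8

Answer: 3/8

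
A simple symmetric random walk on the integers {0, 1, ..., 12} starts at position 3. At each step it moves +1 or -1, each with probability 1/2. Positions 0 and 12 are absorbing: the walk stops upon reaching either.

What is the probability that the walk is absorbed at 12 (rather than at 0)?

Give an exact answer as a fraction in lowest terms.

Symmetric walk (p = 1/2): the harmonic-function argument gives P(hit 12 before 0 | start at 3) = a/N.
P = 3/12 = 1/4

Answer: 1/4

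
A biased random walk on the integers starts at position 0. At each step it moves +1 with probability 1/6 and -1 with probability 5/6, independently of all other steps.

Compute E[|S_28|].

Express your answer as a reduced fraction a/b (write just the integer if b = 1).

S_28 takes values m ≡ 0 (mod 2) with |m| ≤ 28; P(S_28=m) = C(28,(28+m)/2) · (1/6)^((28+m)/2) · (5/6)^((28-m)/2).
Distribution: P(S=-28)=37252902984619140625/6140942214464815497216, P(S=-26)=52154064178466796875/1535235553616203874304, P(S=-24)=10430812835693359375/113721152119718805504, P(S=-22)=27120113372802734375/170581728179578208256, P(S=-20)=135600566864013671875/682326912718312833024, P(S=-18)=5424022674560546875/28430288029929701376, P(S=-16)=24950504302978515625/170581728179578208256, P(S=-14)=7841587066650390625/85290864089789104128, P(S=-12)=10978221893310546875/227442304239437611008, P(S=-10)=10978221893310546875/511745184538734624768, P(S=-8)=8343448638916015625/1023490369077469249536, P(S=-6)=151699066162109375/56860576059859402752, P(S=-4)=515776824951171875/682326912718312833024, P(S=-2)=7935028076171875/42645432044894552064, P(S=0)=1133575439453125/28430288029929701376, P(S=2)=317401123046875/42645432044894552064, P(S=4)=825242919921875/682326912718312833024, P(S=6)=9708740234375/56860576059859402752, P(S=8)=21359228515625/1023490369077469249536, P(S=10)=1124169921875/511745184538734624768, P(S=12)=44966796875/227442304239437611008, P(S=14)=1284765625/85290864089789104128, P(S=16)=163515625/170581728179578208256, P(S=18)=1421875/28430288029929701376, P(S=20)=1421875/682326912718312833024, P(S=22)=11375/170581728179578208256, P(S=24)=175/113721152119718805504, P(S=26)=35/1535235553616203874304, P(S=28)=1/6140942214464815497216
E[|S_28|] = Σ_m |m|·P(S_28=m) = 3582224328498633017249/191904444202025484288

Answer: 3582224328498633017249/191904444202025484288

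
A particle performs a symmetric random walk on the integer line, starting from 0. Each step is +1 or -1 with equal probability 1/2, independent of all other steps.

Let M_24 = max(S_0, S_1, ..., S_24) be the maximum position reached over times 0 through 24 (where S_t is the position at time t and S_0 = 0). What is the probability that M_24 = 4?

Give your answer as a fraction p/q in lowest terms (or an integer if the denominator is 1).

Answer: 245157/2097152

Derivation:
Let M_24 = max(S_0,...,S_24). Use the reflection principle: for j ≥ 1, #{paths with M_24 ≥ j} = #{S_24 ≥ j} + #{S_24 ≥ j+1}.
By reflection, #{M_24 ≥ 4} = #{S_24 ≥ 4} + #{S_24 ≥ 5} = 4540386 + 2579130 = 7119516.
#{M_24 ≥ 5} = #{S_24 ≥ 5} + #{S_24 ≥ 6} = 2579130 + 2579130 = 5158260.
#{M_24 = 4} = 7119516 - 5158260 = 1961256.
P(M_24 = 4) = 1961256/16777216 = 245157/2097152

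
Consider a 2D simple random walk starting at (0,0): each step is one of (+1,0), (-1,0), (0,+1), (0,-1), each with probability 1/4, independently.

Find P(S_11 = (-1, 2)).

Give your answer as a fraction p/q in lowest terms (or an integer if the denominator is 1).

Let h be the number of horizontal steps (so 11-h are vertical). To end at (-1,2) need (h-1)/2 right-steps and ((11-h)+2)/2 up-steps.
Sum over h with 1 ≤ h ≤ 9, h ≡ 1 (mod 2), 11-h ≡ 0 (mod 2):
h=1: C(11,1)·C(1,0)·C(10,6) = 11·1·210 = 2310
h=3: C(11,3)·C(3,1)·C(8,5) = 165·3·56 = 27720
h=5: C(11,5)·C(5,2)·C(6,4) = 462·10·15 = 69300
h=7: C(11,7)·C(7,3)·C(4,3) = 330·35·4 = 46200
h=9: C(11,9)·C(9,4)·C(2,2) = 55·126·1 = 6930
Total favorable: 152460
Total paths: 4^11 = 4194304
P = 152460/4194304 = 38115/1048576

Answer: 38115/1048576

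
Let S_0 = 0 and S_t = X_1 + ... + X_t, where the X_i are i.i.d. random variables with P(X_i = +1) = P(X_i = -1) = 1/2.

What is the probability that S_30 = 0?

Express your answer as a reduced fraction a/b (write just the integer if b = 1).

Answer: 9694845/67108864

Derivation:
To return to 0 after 30 steps: need exactly 15 steps of +1 and 15 of -1.
Favorable paths: C(30,15) = 155117520
Total paths: 2^30 = 1073741824
P = 155117520/1073741824 = 9694845/67108864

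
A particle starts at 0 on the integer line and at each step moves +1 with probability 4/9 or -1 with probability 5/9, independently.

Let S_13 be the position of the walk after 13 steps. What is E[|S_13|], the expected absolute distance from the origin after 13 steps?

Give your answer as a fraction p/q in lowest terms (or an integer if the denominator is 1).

Answer: 296328377111/94143178827

Derivation:
S_13 takes values m ≡ 1 (mod 2) with |m| ≤ 13; P(S_13=m) = C(13,(13+m)/2) · (4/9)^((13+m)/2) · (5/9)^((13-m)/2).
Distribution: P(S=-13)=1220703125/2541865828329, P(S=-11)=12695312500/2541865828329, P(S=-9)=20312500000/847288609443, P(S=-7)=178750000000/2541865828329, P(S=-5)=357500000000/2541865828329, P(S=-3)=57200000000/282429536481, P(S=-1)=183040000000/847288609443, P(S=1)=146432000000/847288609443, P(S=3)=29286400000/282429536481, P(S=5)=117145600000/2541865828329, P(S=7)=37486592000/2541865828329, P(S=9)=2726297600/847288609443, P(S=11)=1090519040/2541865828329, P(S=13)=67108864/2541865828329
E[|S_13|] = Σ_m |m|·P(S_13=m) = 296328377111/94143178827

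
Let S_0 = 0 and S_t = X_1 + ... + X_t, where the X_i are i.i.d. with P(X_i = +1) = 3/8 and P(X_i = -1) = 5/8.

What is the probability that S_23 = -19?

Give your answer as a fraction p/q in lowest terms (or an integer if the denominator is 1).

Answer: 1085758209228515625/590295810358705651712

Derivation:
To reach position -19 after 23 steps: need 2 steps of +1 and 21 steps of -1.
Number of such sequences: C(23,2) = 253
Each has probability (3/8)^2 · (5/8)^21 = 4291534423828125/590295810358705651712
P = 253 · 4291534423828125/590295810358705651712 = 1085758209228515625/590295810358705651712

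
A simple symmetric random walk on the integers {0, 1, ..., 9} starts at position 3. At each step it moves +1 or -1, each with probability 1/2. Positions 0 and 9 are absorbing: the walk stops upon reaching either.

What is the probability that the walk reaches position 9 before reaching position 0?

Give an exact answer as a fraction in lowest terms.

Answer: 1/3

Derivation:
Symmetric walk (p = 1/2): the harmonic-function argument gives P(hit 9 before 0 | start at 3) = a/N.
P = 3/9 = 1/3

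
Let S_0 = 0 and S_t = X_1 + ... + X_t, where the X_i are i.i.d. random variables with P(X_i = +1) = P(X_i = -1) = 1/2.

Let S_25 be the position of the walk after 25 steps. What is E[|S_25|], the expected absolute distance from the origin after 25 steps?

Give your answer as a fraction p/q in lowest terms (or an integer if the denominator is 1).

S_25 takes values m ≡ 1 (mod 2) with |m| ≤ 25; P(S_25=m) = C(25,(25+m)/2)/2^25.
Total paths: 2^25 = 33554432
Distribution: P(S=-25)=1/33554432, P(S=-23)=25/33554432, P(S=-21)=300/33554432, P(S=-19)=2300/33554432, P(S=-17)=12650/33554432, P(S=-15)=53130/33554432, P(S=-13)=177100/33554432, P(S=-11)=480700/33554432, P(S=-9)=1081575/33554432, P(S=-7)=2042975/33554432, P(S=-5)=3268760/33554432, P(S=-3)=4457400/33554432, P(S=-1)=5200300/33554432, P(S=1)=5200300/33554432, P(S=3)=4457400/33554432, P(S=5)=3268760/33554432, P(S=7)=2042975/33554432, P(S=9)=1081575/33554432, P(S=11)=480700/33554432, P(S=13)=177100/33554432, P(S=15)=53130/33554432, P(S=17)=12650/33554432, P(S=19)=2300/33554432, P(S=21)=300/33554432, P(S=23)=25/33554432, P(S=25)=1/33554432
E[|S_25|] = Σ_m |m|·P(S_25=m) = 135207800/33554432 = 16900975/4194304

Answer: 16900975/4194304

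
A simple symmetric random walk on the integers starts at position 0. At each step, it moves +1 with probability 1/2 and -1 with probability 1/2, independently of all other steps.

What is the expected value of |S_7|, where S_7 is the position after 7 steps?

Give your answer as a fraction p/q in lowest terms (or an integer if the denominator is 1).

Answer: 35/16

Derivation:
S_7 takes values m ≡ 1 (mod 2) with |m| ≤ 7; P(S_7=m) = C(7,(7+m)/2)/2^7.
Total paths: 2^7 = 128
Distribution: P(S=-7)=1/128, P(S=-5)=7/128, P(S=-3)=21/128, P(S=-1)=35/128, P(S=1)=35/128, P(S=3)=21/128, P(S=5)=7/128, P(S=7)=1/128
E[|S_7|] = Σ_m |m|·P(S_7=m) = 280/128 = 35/16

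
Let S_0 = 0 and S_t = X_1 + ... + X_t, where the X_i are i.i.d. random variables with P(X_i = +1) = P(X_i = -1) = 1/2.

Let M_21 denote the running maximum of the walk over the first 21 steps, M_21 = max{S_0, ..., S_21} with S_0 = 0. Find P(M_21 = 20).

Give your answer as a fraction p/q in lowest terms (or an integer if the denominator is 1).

Answer: 1/2097152

Derivation:
Let M_21 = max(S_0,...,S_21). Use the reflection principle: for j ≥ 1, #{paths with M_21 ≥ j} = #{S_21 ≥ j} + #{S_21 ≥ j+1}.
By reflection, #{M_21 ≥ 20} = #{S_21 ≥ 20} + #{S_21 ≥ 21} = 1 + 1 = 2.
#{M_21 ≥ 21} = #{S_21 ≥ 21} + #{S_21 ≥ 22} = 1 + 0 = 1.
#{M_21 = 20} = 2 - 1 = 1.
P(M_21 = 20) = 1/2097152 = 1/2097152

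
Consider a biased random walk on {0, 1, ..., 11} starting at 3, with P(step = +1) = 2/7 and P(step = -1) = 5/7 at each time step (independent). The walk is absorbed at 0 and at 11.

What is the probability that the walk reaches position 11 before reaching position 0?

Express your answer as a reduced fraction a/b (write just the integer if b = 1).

Answer: 9984/16275359

Derivation:
Biased walk: p = 2/7, q = 5/7, r = q/p = 5/2
Gambler's ruin: P(hit 11 before 0 | start at 3) = (1 - r^a)/(1 - r^N)
r^3 = 125/8; r^11 = 48828125/2048
P = (1 - 125/8) / (1 - 48828125/2048) = -117/8 / -48826077/2048 = 9984/16275359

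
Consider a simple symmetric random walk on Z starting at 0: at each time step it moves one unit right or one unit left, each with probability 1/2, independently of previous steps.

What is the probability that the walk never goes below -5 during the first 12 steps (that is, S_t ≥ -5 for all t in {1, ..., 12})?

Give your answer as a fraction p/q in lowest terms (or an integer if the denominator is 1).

Answer: 1859/2048

Derivation:
Let f(t,s) = #length-t paths at position s with S_1..S_t all ≥ -5.
f(t,s) = f(t-1,s-1) + f(t-1,s+1) for s ≥ -5; f(t,s) = 0 for s < -5.
t=0: f(0,0)=1
t=1: f(1,-1)=1 f(1,1)=1
t=2: f(2,-2)=1 f(2,0)=2 f(2,2)=1
t=3: f(3,-3)=1 f(3,-1)=3 f(3,1)=3 f(3,3)=1
t=4: f(4,-4)=1 f(4,-2)=4 f(4,0)=6 f(4,2)=4 f(4,4)=1
t=5: f(5,-5)=1 f(5,-3)=5 f(5,-1)=10 f(5,1)=10 f(5,3)=5 f(5,5)=1
t=6: f(6,-4)=6 f(6,-2)=15 f(6,0)=20 f(6,2)=15 f(6,4)=6 f(6,6)=1
t=7: f(7,-5)=6 f(7,-3)=21 f(7,-1)=35 f(7,1)=35 f(7,3)=21 f(7,5)=7 f(7,7)=1
t=8: f(8,-4)=27 f(8,-2)=56 f(8,0)=70 f(8,2)=56 f(8,4)=28 f(8,6)=8 f(8,8)=1
t=9: f(9,-5)=27 f(9,-3)=83 f(9,-1)=126 f(9,1)=126 f(9,3)=84 f(9,5)=36 f(9,7)=9 f(9,9)=1
t=10: f(10,-4)=110 f(10,-2)=209 f(10,0)=252 f(10,2)=210 f(10,4)=120 f(10,6)=45 f(10,8)=10 f(10,10)=1
t=11: f(11,-5)=110 f(11,-3)=319 f(11,-1)=461 f(11,1)=462 f(11,3)=330 f(11,5)=165 f(11,7)=55 f(11,9)=11 f(11,11)=1
t=12: f(12,-4)=429 f(12,-2)=780 f(12,0)=923 f(12,2)=792 f(12,4)=495 f(12,6)=220 f(12,8)=66 f(12,10)=12 f(12,12)=1
Σ_s f(12,s) = 3718
P = 3718/4096 = 1859/2048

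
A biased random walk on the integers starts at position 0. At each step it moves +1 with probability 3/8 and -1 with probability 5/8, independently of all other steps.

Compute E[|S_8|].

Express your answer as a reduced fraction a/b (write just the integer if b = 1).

Answer: 2849723/1048576

Derivation:
S_8 takes values m ≡ 0 (mod 2) with |m| ≤ 8; P(S_8=m) = C(8,(8+m)/2) · (3/8)^((8+m)/2) · (5/8)^((8-m)/2).
Distribution: P(S=-8)=390625/16777216, P(S=-6)=234375/2097152, P(S=-4)=984375/4194304, P(S=-2)=590625/2097152, P(S=0)=1771875/8388608, P(S=2)=212625/2097152, P(S=4)=127575/4194304, P(S=6)=10935/2097152, P(S=8)=6561/16777216
E[|S_8|] = Σ_m |m|·P(S_8=m) = 2849723/1048576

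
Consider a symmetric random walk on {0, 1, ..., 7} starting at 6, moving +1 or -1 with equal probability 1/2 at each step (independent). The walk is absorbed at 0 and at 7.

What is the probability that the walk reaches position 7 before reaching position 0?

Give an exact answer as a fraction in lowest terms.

Symmetric walk (p = 1/2): the harmonic-function argument gives P(hit 7 before 0 | start at 6) = a/N.
P = 6/7 = 6/7

Answer: 6/7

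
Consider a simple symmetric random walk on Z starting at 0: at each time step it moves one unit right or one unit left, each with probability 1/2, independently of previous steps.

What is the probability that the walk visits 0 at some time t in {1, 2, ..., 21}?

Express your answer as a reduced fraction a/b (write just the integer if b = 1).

Answer: 215955/262144

Derivation:
Count via complement. Let g(t,s) = #length-t paths at position s with S_1..S_t all ≠ 0.
g(t,s) = g(t-1,s-1) + g(t-1,s+1) for s ≠ 0; g(t,0) = 0.
t=0: g(0,0)=1
t=1: g(1,-1)=1 g(1,1)=1
t=2: g(2,-2)=1 g(2,2)=1
t=3: g(3,-3)=1 g(3,-1)=1 g(3,1)=1 g(3,3)=1
t=4: g(4,-4)=1 g(4,-2)=2 g(4,2)=2 g(4,4)=1
t=5: g(5,-5)=1 g(5,-3)=3 g(5,-1)=2 g(5,1)=2 g(5,3)=3 g(5,5)=1
t=6: g(6,-6)=1 g(6,-4)=4 g(6,-2)=5 g(6,2)=5 g(6,4)=4 g(6,6)=1
t=7: g(7,-7)=1 g(7,-5)=5 g(7,-3)=9 g(7,-1)=5 g(7,1)=5 g(7,3)=9 g(7,5)=5 g(7,7)=1
t=8: g(8,-8)=1 g(8,-6)=6 g(8,-4)=14 g(8,-2)=14 g(8,2)=14 g(8,4)=14 g(8,6)=6 g(8,8)=1
t=9: g(9,-9)=1 g(9,-7)=7 g(9,-5)=20 g(9,-3)=28 g(9,-1)=14 g(9,1)=14 g(9,3)=28 g(9,5)=20 g(9,7)=7 g(9,9)=1
t=10: g(10,-10)=1 g(10,-8)=8 g(10,-6)=27 g(10,-4)=48 g(10,-2)=42 g(10,2)=42 g(10,4)=48 g(10,6)=27 g(10,8)=8 g(10,10)=1
t=11: g(11,-11)=1 g(11,-9)=9 g(11,-7)=35 g(11,-5)=75 g(11,-3)=90 g(11,-1)=42 g(11,1)=42 g(11,3)=90 g(11,5)=75 g(11,7)=35 g(11,9)=9 g(11,11)=1
t=12: g(12,-12)=1 g(12,-10)=10 g(12,-8)=44 g(12,-6)=110 g(12,-4)=165 g(12,-2)=132 g(12,2)=132 g(12,4)=165 g(12,6)=110 g(12,8)=44 g(12,10)=10 g(12,12)=1
t=13: g(13,-13)=1 g(13,-11)=11 g(13,-9)=54 g(13,-7)=154 g(13,-5)=275 g(13,-3)=297 g(13,-1)=132 g(13,1)=132 g(13,3)=297 g(13,5)=275 g(13,7)=154 g(13,9)=54 g(13,11)=11 g(13,13)=1
t=14: g(14,-14)=1 g(14,-12)=12 g(14,-10)=65 g(14,-8)=208 g(14,-6)=429 g(14,-4)=572 g(14,-2)=429 g(14,2)=429 g(14,4)=572 g(14,6)=429 g(14,8)=208 g(14,10)=65 g(14,12)=12 g(14,14)=1
t=15: g(15,-15)=1 g(15,-13)=13 g(15,-11)=77 g(15,-9)=273 g(15,-7)=637 g(15,-5)=1001 g(15,-3)=1001 g(15,-1)=429 g(15,1)=429 g(15,3)=1001 g(15,5)=1001 g(15,7)=637 g(15,9)=273 g(15,11)=77 g(15,13)=13 g(15,15)=1
t=16: g(16,-16)=1 g(16,-14)=14 g(16,-12)=90 g(16,-10)=350 g(16,-8)=910 g(16,-6)=1638 g(16,-4)=2002 g(16,-2)=1430 g(16,2)=1430 g(16,4)=2002 g(16,6)=1638 g(16,8)=910 g(16,10)=350 g(16,12)=90 g(16,14)=14 g(16,16)=1
t=17: g(17,-17)=1 g(17,-15)=15 g(17,-13)=104 g(17,-11)=440 g(17,-9)=1260 g(17,-7)=2548 g(17,-5)=3640 g(17,-3)=3432 g(17,-1)=1430 g(17,1)=1430 g(17,3)=3432 g(17,5)=3640 g(17,7)=2548 g(17,9)=1260 g(17,11)=440 g(17,13)=104 g(17,15)=15 g(17,17)=1
t=18: g(18,-18)=1 g(18,-16)=16 g(18,-14)=119 g(18,-12)=544 g(18,-10)=1700 g(18,-8)=3808 g(18,-6)=6188 g(18,-4)=7072 g(18,-2)=4862 g(18,2)=4862 g(18,4)=7072 g(18,6)=6188 g(18,8)=3808 g(18,10)=1700 g(18,12)=544 g(18,14)=119 g(18,16)=16 g(18,18)=1
t=19: g(19,-19)=1 g(19,-17)=17 g(19,-15)=135 g(19,-13)=663 g(19,-11)=2244 g(19,-9)=5508 g(19,-7)=9996 g(19,-5)=13260 g(19,-3)=11934 g(19,-1)=4862 g(19,1)=4862 g(19,3)=11934 g(19,5)=13260 g(19,7)=9996 g(19,9)=5508 g(19,11)=2244 g(19,13)=663 g(19,15)=135 g(19,17)=17 g(19,19)=1
t=20: g(20,-20)=1 g(20,-18)=18 g(20,-16)=152 g(20,-14)=798 g(20,-12)=2907 g(20,-10)=7752 g(20,-8)=15504 g(20,-6)=23256 g(20,-4)=25194 g(20,-2)=16796 g(20,2)=16796 g(20,4)=25194 g(20,6)=23256 g(20,8)=15504 g(20,10)=7752 g(20,12)=2907 g(20,14)=798 g(20,16)=152 g(20,18)=18 g(20,20)=1
t=21: g(21,-21)=1 g(21,-19)=19 g(21,-17)=170 g(21,-15)=950 g(21,-13)=3705 g(21,-11)=10659 g(21,-9)=23256 g(21,-7)=38760 g(21,-5)=48450 g(21,-3)=41990 g(21,-1)=16796 g(21,1)=16796 g(21,3)=41990 g(21,5)=48450 g(21,7)=38760 g(21,9)=23256 g(21,11)=10659 g(21,13)=3705 g(21,15)=950 g(21,17)=170 g(21,19)=19 g(21,21)=1
Paths never hitting 0: Σ_s g(21,s) = 369512
Paths hitting 0: 2^21 - 369512 = 1727640
P = 1727640/2097152 = 215955/262144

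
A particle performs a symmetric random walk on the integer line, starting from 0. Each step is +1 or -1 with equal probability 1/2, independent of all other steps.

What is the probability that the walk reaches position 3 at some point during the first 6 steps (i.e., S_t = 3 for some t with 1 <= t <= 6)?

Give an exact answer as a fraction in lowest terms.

Count via complement. Let g(t,s) = #length-t paths at position s with S_1..S_t all ≠ 3.
g(t,s) = g(t-1,s-1) + g(t-1,s+1) for s ≠ 3; g(t,3) = 0.
t=0: g(0,0)=1
t=1: g(1,-1)=1 g(1,1)=1
t=2: g(2,-2)=1 g(2,0)=2 g(2,2)=1
t=3: g(3,-3)=1 g(3,-1)=3 g(3,1)=3
t=4: g(4,-4)=1 g(4,-2)=4 g(4,0)=6 g(4,2)=3
t=5: g(5,-5)=1 g(5,-3)=5 g(5,-1)=10 g(5,1)=9
t=6: g(6,-6)=1 g(6,-4)=6 g(6,-2)=15 g(6,0)=19 g(6,2)=9
Paths never hitting 3: Σ_s g(6,s) = 50
Paths hitting 3: 2^6 - 50 = 14
P = 14/64 = 7/32

Answer: 7/32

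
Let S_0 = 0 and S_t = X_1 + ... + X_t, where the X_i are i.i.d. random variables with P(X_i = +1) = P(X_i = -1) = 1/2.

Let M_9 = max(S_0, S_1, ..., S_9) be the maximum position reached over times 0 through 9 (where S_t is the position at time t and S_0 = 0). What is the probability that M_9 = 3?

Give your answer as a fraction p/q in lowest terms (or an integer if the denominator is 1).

Let M_9 = max(S_0,...,S_9). Use the reflection principle: for j ≥ 1, #{paths with M_9 ≥ j} = #{S_9 ≥ j} + #{S_9 ≥ j+1}.
By reflection, #{M_9 ≥ 3} = #{S_9 ≥ 3} + #{S_9 ≥ 4} = 130 + 46 = 176.
#{M_9 ≥ 4} = #{S_9 ≥ 4} + #{S_9 ≥ 5} = 46 + 46 = 92.
#{M_9 = 3} = 176 - 92 = 84.
P(M_9 = 3) = 84/512 = 21/128

Answer: 21/128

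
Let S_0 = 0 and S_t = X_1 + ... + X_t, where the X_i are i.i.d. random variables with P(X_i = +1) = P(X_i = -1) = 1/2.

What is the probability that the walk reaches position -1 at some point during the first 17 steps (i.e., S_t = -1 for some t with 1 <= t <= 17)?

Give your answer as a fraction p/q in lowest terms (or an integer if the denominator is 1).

Answer: 53381/65536

Derivation:
Count via complement. Let g(t,s) = #length-t paths at position s with S_1..S_t all ≠ -1.
g(t,s) = g(t-1,s-1) + g(t-1,s+1) for s ≠ -1; g(t,-1) = 0.
t=0: g(0,0)=1
t=1: g(1,1)=1
t=2: g(2,0)=1 g(2,2)=1
t=3: g(3,1)=2 g(3,3)=1
t=4: g(4,0)=2 g(4,2)=3 g(4,4)=1
t=5: g(5,1)=5 g(5,3)=4 g(5,5)=1
t=6: g(6,0)=5 g(6,2)=9 g(6,4)=5 g(6,6)=1
t=7: g(7,1)=14 g(7,3)=14 g(7,5)=6 g(7,7)=1
t=8: g(8,0)=14 g(8,2)=28 g(8,4)=20 g(8,6)=7 g(8,8)=1
t=9: g(9,1)=42 g(9,3)=48 g(9,5)=27 g(9,7)=8 g(9,9)=1
t=10: g(10,0)=42 g(10,2)=90 g(10,4)=75 g(10,6)=35 g(10,8)=9 g(10,10)=1
t=11: g(11,1)=132 g(11,3)=165 g(11,5)=110 g(11,7)=44 g(11,9)=10 g(11,11)=1
t=12: g(12,0)=132 g(12,2)=297 g(12,4)=275 g(12,6)=154 g(12,8)=54 g(12,10)=11 g(12,12)=1
t=13: g(13,1)=429 g(13,3)=572 g(13,5)=429 g(13,7)=208 g(13,9)=65 g(13,11)=12 g(13,13)=1
t=14: g(14,0)=429 g(14,2)=1001 g(14,4)=1001 g(14,6)=637 g(14,8)=273 g(14,10)=77 g(14,12)=13 g(14,14)=1
t=15: g(15,1)=1430 g(15,3)=2002 g(15,5)=1638 g(15,7)=910 g(15,9)=350 g(15,11)=90 g(15,13)=14 g(15,15)=1
t=16: g(16,0)=1430 g(16,2)=3432 g(16,4)=3640 g(16,6)=2548 g(16,8)=1260 g(16,10)=440 g(16,12)=104 g(16,14)=15 g(16,16)=1
t=17: g(17,1)=4862 g(17,3)=7072 g(17,5)=6188 g(17,7)=3808 g(17,9)=1700 g(17,11)=544 g(17,13)=119 g(17,15)=16 g(17,17)=1
Paths never hitting -1: Σ_s g(17,s) = 24310
Paths hitting -1: 2^17 - 24310 = 106762
P = 106762/131072 = 53381/65536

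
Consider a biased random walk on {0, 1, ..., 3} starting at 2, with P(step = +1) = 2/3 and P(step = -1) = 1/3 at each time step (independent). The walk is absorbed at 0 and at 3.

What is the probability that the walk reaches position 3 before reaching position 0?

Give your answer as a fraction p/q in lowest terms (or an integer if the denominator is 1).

Biased walk: p = 2/3, q = 1/3, r = q/p = 1/2
Gambler's ruin: P(hit 3 before 0 | start at 2) = (1 - r^a)/(1 - r^N)
r^2 = 1/4; r^3 = 1/8
P = (1 - 1/4) / (1 - 1/8) = 3/4 / 7/8 = 6/7

Answer: 6/7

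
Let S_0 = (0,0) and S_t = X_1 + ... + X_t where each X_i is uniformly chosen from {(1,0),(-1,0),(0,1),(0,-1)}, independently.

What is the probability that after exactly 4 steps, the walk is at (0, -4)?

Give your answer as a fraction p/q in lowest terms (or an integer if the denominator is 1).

Let h be the number of horizontal steps (so 4-h are vertical). To end at (0,-4) need (h+0)/2 right-steps and ((4-h)-4)/2 up-steps.
Sum over h with 0 ≤ h ≤ 0, h ≡ 0 (mod 2), 4-h ≡ 0 (mod 2):
h=0: C(4,0)·C(0,0)·C(4,0) = 1·1·1 = 1
Total favorable: 1
Total paths: 4^4 = 256
P = 1/256 = 1/256

Answer: 1/256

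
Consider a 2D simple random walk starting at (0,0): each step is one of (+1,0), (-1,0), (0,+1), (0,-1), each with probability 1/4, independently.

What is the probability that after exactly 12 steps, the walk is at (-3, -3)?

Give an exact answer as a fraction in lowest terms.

Answer: 12705/1048576

Derivation:
Let h be the number of horizontal steps (so 12-h are vertical). To end at (-3,-3) need (h-3)/2 right-steps and ((12-h)-3)/2 up-steps.
Sum over h with 3 ≤ h ≤ 9, h ≡ 1 (mod 2), 12-h ≡ 1 (mod 2):
h=3: C(12,3)·C(3,0)·C(9,3) = 220·1·84 = 18480
h=5: C(12,5)·C(5,1)·C(7,2) = 792·5·21 = 83160
h=7: C(12,7)·C(7,2)·C(5,1) = 792·21·5 = 83160
h=9: C(12,9)·C(9,3)·C(3,0) = 220·84·1 = 18480
Total favorable: 203280
Total paths: 4^12 = 16777216
P = 203280/16777216 = 12705/1048576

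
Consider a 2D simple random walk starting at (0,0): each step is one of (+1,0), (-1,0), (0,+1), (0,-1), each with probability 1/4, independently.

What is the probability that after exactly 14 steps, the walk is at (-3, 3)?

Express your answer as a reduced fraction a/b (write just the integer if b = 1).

Let h be the number of horizontal steps (so 14-h are vertical). To end at (-3,3) need (h-3)/2 right-steps and ((14-h)+3)/2 up-steps.
Sum over h with 3 ≤ h ≤ 11, h ≡ 1 (mod 2), 14-h ≡ 1 (mod 2):
h=3: C(14,3)·C(3,0)·C(11,7) = 364·1·330 = 120120
h=5: C(14,5)·C(5,1)·C(9,6) = 2002·5·84 = 840840
h=7: C(14,7)·C(7,2)·C(7,5) = 3432·21·21 = 1513512
h=9: C(14,9)·C(9,3)·C(5,4) = 2002·84·5 = 840840
h=11: C(14,11)·C(11,4)·C(3,3) = 364·330·1 = 120120
Total favorable: 3435432
Total paths: 4^14 = 268435456
P = 3435432/268435456 = 429429/33554432

Answer: 429429/33554432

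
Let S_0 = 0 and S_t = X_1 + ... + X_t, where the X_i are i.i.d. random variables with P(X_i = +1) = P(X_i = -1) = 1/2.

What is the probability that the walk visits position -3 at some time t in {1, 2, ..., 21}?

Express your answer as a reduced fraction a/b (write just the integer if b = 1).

Answer: 548895/1048576

Derivation:
Count via complement. Let g(t,s) = #length-t paths at position s with S_1..S_t all ≠ -3.
g(t,s) = g(t-1,s-1) + g(t-1,s+1) for s ≠ -3; g(t,-3) = 0.
t=0: g(0,0)=1
t=1: g(1,-1)=1 g(1,1)=1
t=2: g(2,-2)=1 g(2,0)=2 g(2,2)=1
t=3: g(3,-1)=3 g(3,1)=3 g(3,3)=1
t=4: g(4,-2)=3 g(4,0)=6 g(4,2)=4 g(4,4)=1
t=5: g(5,-1)=9 g(5,1)=10 g(5,3)=5 g(5,5)=1
t=6: g(6,-2)=9 g(6,0)=19 g(6,2)=15 g(6,4)=6 g(6,6)=1
t=7: g(7,-1)=28 g(7,1)=34 g(7,3)=21 g(7,5)=7 g(7,7)=1
t=8: g(8,-2)=28 g(8,0)=62 g(8,2)=55 g(8,4)=28 g(8,6)=8 g(8,8)=1
t=9: g(9,-1)=90 g(9,1)=117 g(9,3)=83 g(9,5)=36 g(9,7)=9 g(9,9)=1
t=10: g(10,-2)=90 g(10,0)=207 g(10,2)=200 g(10,4)=119 g(10,6)=45 g(10,8)=10 g(10,10)=1
t=11: g(11,-1)=297 g(11,1)=407 g(11,3)=319 g(11,5)=164 g(11,7)=55 g(11,9)=11 g(11,11)=1
t=12: g(12,-2)=297 g(12,0)=704 g(12,2)=726 g(12,4)=483 g(12,6)=219 g(12,8)=66 g(12,10)=12 g(12,12)=1
t=13: g(13,-1)=1001 g(13,1)=1430 g(13,3)=1209 g(13,5)=702 g(13,7)=285 g(13,9)=78 g(13,11)=13 g(13,13)=1
t=14: g(14,-2)=1001 g(14,0)=2431 g(14,2)=2639 g(14,4)=1911 g(14,6)=987 g(14,8)=363 g(14,10)=91 g(14,12)=14 g(14,14)=1
t=15: g(15,-1)=3432 g(15,1)=5070 g(15,3)=4550 g(15,5)=2898 g(15,7)=1350 g(15,9)=454 g(15,11)=105 g(15,13)=15 g(15,15)=1
t=16: g(16,-2)=3432 g(16,0)=8502 g(16,2)=9620 g(16,4)=7448 g(16,6)=4248 g(16,8)=1804 g(16,10)=559 g(16,12)=120 g(16,14)=16 g(16,16)=1
t=17: g(17,-1)=11934 g(17,1)=18122 g(17,3)=17068 g(17,5)=11696 g(17,7)=6052 g(17,9)=2363 g(17,11)=679 g(17,13)=136 g(17,15)=17 g(17,17)=1
t=18: g(18,-2)=11934 g(18,0)=30056 g(18,2)=35190 g(18,4)=28764 g(18,6)=17748 g(18,8)=8415 g(18,10)=3042 g(18,12)=815 g(18,14)=153 g(18,16)=18 g(18,18)=1
t=19: g(19,-1)=41990 g(19,1)=65246 g(19,3)=63954 g(19,5)=46512 g(19,7)=26163 g(19,9)=11457 g(19,11)=3857 g(19,13)=968 g(19,15)=171 g(19,17)=19 g(19,19)=1
t=20: g(20,-2)=41990 g(20,0)=107236 g(20,2)=129200 g(20,4)=110466 g(20,6)=72675 g(20,8)=37620 g(20,10)=15314 g(20,12)=4825 g(20,14)=1139 g(20,16)=190 g(20,18)=20 g(20,20)=1
t=21: g(21,-1)=149226 g(21,1)=236436 g(21,3)=239666 g(21,5)=183141 g(21,7)=110295 g(21,9)=52934 g(21,11)=20139 g(21,13)=5964 g(21,15)=1329 g(21,17)=210 g(21,19)=21 g(21,21)=1
Paths never hitting -3: Σ_s g(21,s) = 999362
Paths hitting -3: 2^21 - 999362 = 1097790
P = 1097790/2097152 = 548895/1048576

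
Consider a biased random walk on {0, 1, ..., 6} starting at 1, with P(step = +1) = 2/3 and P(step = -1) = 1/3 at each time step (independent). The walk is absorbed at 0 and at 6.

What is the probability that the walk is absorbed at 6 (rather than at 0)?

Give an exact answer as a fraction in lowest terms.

Biased walk: p = 2/3, q = 1/3, r = q/p = 1/2
Gambler's ruin: P(hit 6 before 0 | start at 1) = (1 - r^a)/(1 - r^N)
r^1 = 1/2; r^6 = 1/64
P = (1 - 1/2) / (1 - 1/64) = 1/2 / 63/64 = 32/63

Answer: 32/63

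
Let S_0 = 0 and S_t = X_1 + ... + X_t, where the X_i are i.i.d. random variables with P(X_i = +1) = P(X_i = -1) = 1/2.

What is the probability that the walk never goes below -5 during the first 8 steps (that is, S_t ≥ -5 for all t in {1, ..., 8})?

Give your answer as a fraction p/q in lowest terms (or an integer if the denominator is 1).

Answer: 123/128

Derivation:
Let f(t,s) = #length-t paths at position s with S_1..S_t all ≥ -5.
f(t,s) = f(t-1,s-1) + f(t-1,s+1) for s ≥ -5; f(t,s) = 0 for s < -5.
t=0: f(0,0)=1
t=1: f(1,-1)=1 f(1,1)=1
t=2: f(2,-2)=1 f(2,0)=2 f(2,2)=1
t=3: f(3,-3)=1 f(3,-1)=3 f(3,1)=3 f(3,3)=1
t=4: f(4,-4)=1 f(4,-2)=4 f(4,0)=6 f(4,2)=4 f(4,4)=1
t=5: f(5,-5)=1 f(5,-3)=5 f(5,-1)=10 f(5,1)=10 f(5,3)=5 f(5,5)=1
t=6: f(6,-4)=6 f(6,-2)=15 f(6,0)=20 f(6,2)=15 f(6,4)=6 f(6,6)=1
t=7: f(7,-5)=6 f(7,-3)=21 f(7,-1)=35 f(7,1)=35 f(7,3)=21 f(7,5)=7 f(7,7)=1
t=8: f(8,-4)=27 f(8,-2)=56 f(8,0)=70 f(8,2)=56 f(8,4)=28 f(8,6)=8 f(8,8)=1
Σ_s f(8,s) = 246
P = 246/256 = 123/128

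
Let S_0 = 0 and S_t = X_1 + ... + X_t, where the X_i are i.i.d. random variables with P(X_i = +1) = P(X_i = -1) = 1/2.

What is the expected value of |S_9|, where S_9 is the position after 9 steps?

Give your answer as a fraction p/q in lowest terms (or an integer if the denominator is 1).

S_9 takes values m ≡ 1 (mod 2) with |m| ≤ 9; P(S_9=m) = C(9,(9+m)/2)/2^9.
Total paths: 2^9 = 512
Distribution: P(S=-9)=1/512, P(S=-7)=9/512, P(S=-5)=36/512, P(S=-3)=84/512, P(S=-1)=126/512, P(S=1)=126/512, P(S=3)=84/512, P(S=5)=36/512, P(S=7)=9/512, P(S=9)=1/512
E[|S_9|] = Σ_m |m|·P(S_9=m) = 1260/512 = 315/128

Answer: 315/128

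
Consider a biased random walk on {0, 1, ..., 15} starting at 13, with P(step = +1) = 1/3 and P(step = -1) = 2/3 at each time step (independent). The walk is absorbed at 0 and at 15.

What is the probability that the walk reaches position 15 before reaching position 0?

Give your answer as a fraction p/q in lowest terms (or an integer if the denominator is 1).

Answer: 8191/32767

Derivation:
Biased walk: p = 1/3, q = 2/3, r = q/p = 2
Gambler's ruin: P(hit 15 before 0 | start at 13) = (1 - r^a)/(1 - r^N)
r^13 = 8192; r^15 = 32768
P = (1 - 8192) / (1 - 32768) = -8191 / -32767 = 8191/32767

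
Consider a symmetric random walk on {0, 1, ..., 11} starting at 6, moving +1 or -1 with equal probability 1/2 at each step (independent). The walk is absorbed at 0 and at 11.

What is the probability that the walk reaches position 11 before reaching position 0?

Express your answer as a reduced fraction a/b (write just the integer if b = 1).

Symmetric walk (p = 1/2): the harmonic-function argument gives P(hit 11 before 0 | start at 6) = a/N.
P = 6/11 = 6/11

Answer: 6/11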